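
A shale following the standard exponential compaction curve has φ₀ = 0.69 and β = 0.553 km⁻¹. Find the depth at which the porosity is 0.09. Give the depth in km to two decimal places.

Invert Athy's law: z = ln(φ₀/φ) / β
z = ln(0.69/0.09) / 0.553 = ln(7.667) / 0.553 = 2.0369 / 0.553 = 3.683 km

3.68 km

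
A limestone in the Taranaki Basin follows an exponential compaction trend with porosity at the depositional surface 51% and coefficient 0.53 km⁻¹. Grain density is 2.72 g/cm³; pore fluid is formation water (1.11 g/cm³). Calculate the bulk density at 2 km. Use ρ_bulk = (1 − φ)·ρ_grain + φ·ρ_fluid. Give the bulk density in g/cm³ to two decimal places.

Porosity at depth: phi = 0.51·exp(−0.53×2) = 0.51×0.3465 = 0.1767
Bulk density: ρ_b = (1−phi)ρ_g + phi·ρ_f = 0.8233×2.72 + 0.1767×1.11
       = 2.239 + 0.196 = 2.436 g/cm³

2.44 g/cm³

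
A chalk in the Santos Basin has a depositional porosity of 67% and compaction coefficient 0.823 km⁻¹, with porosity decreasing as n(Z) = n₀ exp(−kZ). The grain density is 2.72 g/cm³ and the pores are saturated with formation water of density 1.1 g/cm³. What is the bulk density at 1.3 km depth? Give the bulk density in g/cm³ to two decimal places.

2.35 g/cm³

Porosity at depth: n = 0.67·exp(−0.823×1.3) = 0.67×0.3430 = 0.2298
Bulk density: ρ_b = (1−n)ρ_g + n·ρ_f = 0.7702×2.72 + 0.2298×1.1
       = 2.095 + 0.253 = 2.348 g/cm³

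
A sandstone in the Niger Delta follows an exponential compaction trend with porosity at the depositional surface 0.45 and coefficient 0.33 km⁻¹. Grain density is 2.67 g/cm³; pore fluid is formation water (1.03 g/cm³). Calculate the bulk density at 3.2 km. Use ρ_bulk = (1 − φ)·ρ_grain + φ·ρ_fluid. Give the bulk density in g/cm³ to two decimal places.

Porosity at depth: φ = 0.45·exp(−0.33×3.2) = 0.45×0.3478 = 0.1565
Bulk density: ρ_b = (1−φ)ρ_g + φ·ρ_f = 0.8435×2.67 + 0.1565×1.03
       = 2.252 + 0.161 = 2.413 g/cm³

2.41 g/cm³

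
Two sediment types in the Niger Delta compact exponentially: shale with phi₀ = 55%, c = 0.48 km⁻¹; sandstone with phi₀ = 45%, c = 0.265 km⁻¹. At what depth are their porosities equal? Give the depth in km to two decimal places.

Set phi₀ₐ e^(−cₐZ) = phi₀ᵦ e^(−cᵦZ) ⇒ ln(phi₀ₐ/phi₀ᵦ) = (cₐ − cᵦ)·Z
Z = ln(0.55/0.45) / (0.48 − 0.265) = 0.2007 / 0.215 = 0.933 km

0.93 km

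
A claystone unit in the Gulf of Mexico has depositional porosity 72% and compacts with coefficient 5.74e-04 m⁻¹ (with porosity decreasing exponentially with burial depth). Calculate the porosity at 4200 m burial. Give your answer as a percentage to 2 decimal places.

Working in km (1 km = 1000 m; c in km⁻¹ = c in m⁻¹ × 1000):
phi = phi₀·exp(−c·z) = 0.72 × exp(−0.574 × 4.2) = 0.72 × exp(−2.411)
  = 0.72 × 0.0897 = 0.0646

6.46%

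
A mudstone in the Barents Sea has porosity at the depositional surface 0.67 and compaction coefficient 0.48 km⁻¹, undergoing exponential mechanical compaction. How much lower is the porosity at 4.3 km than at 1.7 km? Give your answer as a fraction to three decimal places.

n(1.7) = 0.67·e^(−0.48×1.7) = 0.2963
n(4.3) = 0.67·e^(−0.48×4.3) = 0.0851
Δn = 0.2963 − 0.0851 = 0.2112

0.211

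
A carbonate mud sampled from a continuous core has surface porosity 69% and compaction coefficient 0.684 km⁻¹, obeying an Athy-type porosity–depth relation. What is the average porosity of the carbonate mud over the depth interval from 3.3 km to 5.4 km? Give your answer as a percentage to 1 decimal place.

3.8%

⟨phi⟩ = (1/(Z₂−Z₁)) ∫ phi₀ e^(−cZ) dZ = phi₀·(e^(−c·Z₁) − e^(−c·Z₂)) / (c·(Z₂−Z₁))
e^(−0.684×3.3) = 0.1046; e^(−0.684×5.4) = 0.0249
⟨phi⟩ = 0.69 × (0.1046 − 0.0249) / (0.684 × 2.1) = 0.69 × 0.0555 = 0.0383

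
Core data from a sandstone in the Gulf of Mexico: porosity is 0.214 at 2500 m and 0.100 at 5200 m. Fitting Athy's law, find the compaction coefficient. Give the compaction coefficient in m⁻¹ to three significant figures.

0.000282 m⁻¹

Working in km (1 km = 1000 m; c in km⁻¹ = c in m⁻¹ × 1000):
Athy: phi(d) = phi₀ e^(−cd) ⇒ phi₁/phi₂ = e^{c(d₂−d₁)} ⇒ c = ln(phi₁/phi₂)/(d₂−d₁)
c = ln(0.214/0.1) / (5.2 − 2.5) = ln(2.14) / 2.7 = 0.7608 / 2.7 = 0.2818 km⁻¹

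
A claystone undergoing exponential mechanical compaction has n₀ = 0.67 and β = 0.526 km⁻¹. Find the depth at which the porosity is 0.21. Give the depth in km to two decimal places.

Invert Athy's law: Z = ln(n₀/n) / β
Z = ln(0.67/0.21) / 0.526 = ln(3.19) / 0.526 = 1.1602 / 0.526 = 2.206 km

2.21 km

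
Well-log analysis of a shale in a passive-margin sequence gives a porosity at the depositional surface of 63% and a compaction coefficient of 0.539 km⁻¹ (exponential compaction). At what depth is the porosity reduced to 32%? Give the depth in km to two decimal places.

Invert Athy's law: Z = ln(φ₀/φ) / c
Z = ln(0.63/0.32) / 0.539 = ln(1.969) / 0.539 = 0.6774 / 0.539 = 1.257 km

1.26 km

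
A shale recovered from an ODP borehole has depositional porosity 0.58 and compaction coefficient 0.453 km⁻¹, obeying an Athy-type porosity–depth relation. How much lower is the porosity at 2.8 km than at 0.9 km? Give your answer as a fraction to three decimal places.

n(0.9) = 0.58·e^(−0.453×0.9) = 0.3858
n(2.8) = 0.58·e^(−0.453×2.8) = 0.1631
Δn = 0.3858 − 0.1631 = 0.2227

0.223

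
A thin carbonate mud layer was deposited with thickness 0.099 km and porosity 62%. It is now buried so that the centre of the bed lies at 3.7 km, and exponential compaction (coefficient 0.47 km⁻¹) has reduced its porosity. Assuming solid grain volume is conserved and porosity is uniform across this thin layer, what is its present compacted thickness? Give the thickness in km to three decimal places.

Porosity at 3.7 km: φ = 0.62·exp(−0.47×3.7) = 0.1089
Solid-volume conservation: h(1−φ) = h₀(1−φ₀) ⇒ h = h₀·(1−φ₀)/(1−φ)
h = 0.099 × (1 − 0.62)/(1 − 0.1089) = 0.099 × 0.4265 = 0.0422 km

0.042 km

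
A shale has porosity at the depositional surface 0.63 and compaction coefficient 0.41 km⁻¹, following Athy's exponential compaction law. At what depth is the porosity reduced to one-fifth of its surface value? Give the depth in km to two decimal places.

φ/φ₀ = 1/5 ⇒ exp(−c·Z) = 1/5 ⇒ Z = ln(5) / c
Z = 1.6094 / 0.41 = 3.925 km

3.93 km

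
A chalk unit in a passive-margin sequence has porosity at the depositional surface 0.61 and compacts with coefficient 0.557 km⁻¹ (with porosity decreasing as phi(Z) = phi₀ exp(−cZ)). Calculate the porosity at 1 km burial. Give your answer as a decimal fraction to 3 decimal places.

0.349

phi = phi₀·exp(−c·Z) = 0.61 × exp(−0.557 × 1) = 0.61 × exp(−0.557)
  = 0.61 × 0.5729 = 0.3495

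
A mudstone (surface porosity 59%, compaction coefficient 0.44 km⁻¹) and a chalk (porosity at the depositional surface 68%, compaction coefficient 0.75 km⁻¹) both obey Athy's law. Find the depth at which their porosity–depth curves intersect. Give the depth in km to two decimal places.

Set n₀ₐ e^(−βₐd) = n₀ᵦ e^(−βᵦd) ⇒ ln(n₀ₐ/n₀ᵦ) = (βₐ − βᵦ)·d
d = ln(0.59/0.68) / (0.44 − 0.75) = -0.1420 / -0.31 = 0.458 km

0.46 km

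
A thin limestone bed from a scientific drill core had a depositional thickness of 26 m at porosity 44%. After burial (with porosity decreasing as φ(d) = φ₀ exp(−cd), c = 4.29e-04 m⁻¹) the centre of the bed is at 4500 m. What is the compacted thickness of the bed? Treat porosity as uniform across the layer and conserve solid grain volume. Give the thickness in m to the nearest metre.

16 m

Working in km (1 km = 1000 m; c in km⁻¹ = c in m⁻¹ × 1000):
Porosity at 4.5 km: φ = 0.44·exp(−0.429×4.5) = 0.0638
Solid-volume conservation: h(1−φ) = h₀(1−φ₀) ⇒ h = h₀·(1−φ₀)/(1−φ)
h = 0.026 × (1 − 0.44)/(1 − 0.0638) = 0.026 × 0.5982 = 0.0156 km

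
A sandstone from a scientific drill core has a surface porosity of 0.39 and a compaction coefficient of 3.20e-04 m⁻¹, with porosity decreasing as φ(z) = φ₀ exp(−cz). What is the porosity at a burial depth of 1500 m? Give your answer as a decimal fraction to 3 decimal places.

Working in km (1 km = 1000 m; c in km⁻¹ = c in m⁻¹ × 1000):
φ = φ₀·exp(−c·z) = 0.39 × exp(−0.32 × 1.5) = 0.39 × exp(−0.48)
  = 0.39 × 0.6188 = 0.2413

0.241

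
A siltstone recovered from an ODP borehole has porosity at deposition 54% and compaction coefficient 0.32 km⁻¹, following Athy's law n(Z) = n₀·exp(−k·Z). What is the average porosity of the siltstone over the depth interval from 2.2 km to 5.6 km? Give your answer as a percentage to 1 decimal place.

16.3%

⟨n⟩ = (1/(Z₂−Z₁)) ∫ n₀ e^(−kZ) dZ = n₀·(e^(−k·Z₁) − e^(−k·Z₂)) / (k·(Z₂−Z₁))
e^(−0.32×2.2) = 0.4946; e^(−0.32×5.6) = 0.1666
⟨n⟩ = 0.54 × (0.4946 − 0.1666) / (0.32 × 3.4) = 0.54 × 0.3014 = 0.1628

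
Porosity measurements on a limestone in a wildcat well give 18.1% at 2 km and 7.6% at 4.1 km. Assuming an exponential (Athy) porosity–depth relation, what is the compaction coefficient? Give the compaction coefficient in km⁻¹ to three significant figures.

0.413 km⁻¹

Athy: φ(d) = φ₀ e^(−kd) ⇒ φ₁/φ₂ = e^{k(d₂−d₁)} ⇒ k = ln(φ₁/φ₂)/(d₂−d₁)
k = ln(0.181/0.076) / (4.1 − 2) = ln(2.382) / 2.1 = 0.8678 / 2.1 = 0.4132 km⁻¹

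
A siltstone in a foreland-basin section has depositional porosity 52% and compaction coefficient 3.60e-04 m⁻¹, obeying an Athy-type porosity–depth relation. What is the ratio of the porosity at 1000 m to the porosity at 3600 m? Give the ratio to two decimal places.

2.55

Working in km (1 km = 1000 m; k in km⁻¹ = k in m⁻¹ × 1000):
phi(Z₁)/phi(Z₂) = e^(−k·Z₁)/e^(−k·Z₂) = e^{k(Z₂−Z₁)}
= exp(0.36 × 2.6) = exp(0.936) = 2.5498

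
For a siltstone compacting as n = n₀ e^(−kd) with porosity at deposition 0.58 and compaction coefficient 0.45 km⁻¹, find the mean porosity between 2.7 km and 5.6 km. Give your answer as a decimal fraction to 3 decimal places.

0.096

⟨n⟩ = (1/(d₂−d₁)) ∫ n₀ e^(−kd) dd = n₀·(e^(−k·d₁) − e^(−k·d₂)) / (k·(d₂−d₁))
e^(−0.45×2.7) = 0.2967; e^(−0.45×5.6) = 0.0805
⟨n⟩ = 0.58 × (0.2967 − 0.0805) / (0.45 × 2.9) = 0.58 × 0.1657 = 0.0961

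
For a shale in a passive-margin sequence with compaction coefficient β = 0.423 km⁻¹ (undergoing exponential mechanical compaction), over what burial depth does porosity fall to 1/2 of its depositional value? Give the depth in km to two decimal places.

φ/φ₀ = 1/2 ⇒ exp(−β·d) = 1/2 ⇒ d = ln(2) / β
d = 0.6931 / 0.423 = 1.639 km

1.64 km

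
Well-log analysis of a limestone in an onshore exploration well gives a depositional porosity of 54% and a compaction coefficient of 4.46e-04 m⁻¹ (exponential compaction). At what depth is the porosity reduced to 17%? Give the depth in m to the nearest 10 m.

2590 m

Working in km (1 km = 1000 m; k in km⁻¹ = k in m⁻¹ × 1000):
Invert Athy's law: d = ln(phi₀/phi) / k
d = ln(0.54/0.17) / 0.446 = ln(3.176) / 0.446 = 1.1558 / 0.446 = 2.591 km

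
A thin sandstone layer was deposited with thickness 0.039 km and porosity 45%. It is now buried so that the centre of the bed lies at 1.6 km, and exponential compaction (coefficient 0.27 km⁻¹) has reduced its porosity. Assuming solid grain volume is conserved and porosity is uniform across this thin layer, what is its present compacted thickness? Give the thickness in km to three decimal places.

0.030 km

Porosity at 1.6 km: n = 0.45·exp(−0.27×1.6) = 0.2921
Solid-volume conservation: h(1−n) = h₀(1−n₀) ⇒ h = h₀·(1−n₀)/(1−n)
h = 0.039 × (1 − 0.45)/(1 − 0.2921) = 0.039 × 0.7770 = 0.0303 km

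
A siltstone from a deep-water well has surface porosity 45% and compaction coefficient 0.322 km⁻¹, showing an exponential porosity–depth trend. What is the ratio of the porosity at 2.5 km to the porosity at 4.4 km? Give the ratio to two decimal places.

φ(Z₁)/φ(Z₂) = e^(−c·Z₁)/e^(−c·Z₂) = e^{c(Z₂−Z₁)}
= exp(0.322 × 1.9) = exp(0.6118) = 1.8437

1.84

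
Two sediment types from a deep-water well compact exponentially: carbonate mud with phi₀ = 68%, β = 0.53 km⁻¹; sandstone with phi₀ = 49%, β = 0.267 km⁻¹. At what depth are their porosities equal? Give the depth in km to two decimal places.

1.25 km

Set phi₀ₐ e^(−βₐZ) = phi₀ᵦ e^(−βᵦZ) ⇒ ln(phi₀ₐ/phi₀ᵦ) = (βₐ − βᵦ)·Z
Z = ln(0.68/0.49) / (0.53 − 0.267) = 0.3277 / 0.263 = 1.246 km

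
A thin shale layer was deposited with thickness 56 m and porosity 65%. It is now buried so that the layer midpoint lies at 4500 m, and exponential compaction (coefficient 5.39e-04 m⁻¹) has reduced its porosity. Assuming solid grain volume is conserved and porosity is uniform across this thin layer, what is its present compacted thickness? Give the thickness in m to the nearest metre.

Working in km (1 km = 1000 m; β in km⁻¹ = β in m⁻¹ × 1000):
Porosity at 4.5 km: φ = 0.65·exp(−0.539×4.5) = 0.0575
Solid-volume conservation: h(1−φ) = h₀(1−φ₀) ⇒ h = h₀·(1−φ₀)/(1−φ)
h = 0.056 × (1 − 0.65)/(1 − 0.0575) = 0.056 × 0.3713 = 0.0208 km

21 m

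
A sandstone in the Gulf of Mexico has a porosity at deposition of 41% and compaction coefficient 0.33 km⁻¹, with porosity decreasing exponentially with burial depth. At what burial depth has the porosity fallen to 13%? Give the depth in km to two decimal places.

Invert Athy's law: Z = ln(n₀/n) / β
Z = ln(0.41/0.13) / 0.33 = ln(3.154) / 0.33 = 1.1486 / 0.33 = 3.481 km

3.48 km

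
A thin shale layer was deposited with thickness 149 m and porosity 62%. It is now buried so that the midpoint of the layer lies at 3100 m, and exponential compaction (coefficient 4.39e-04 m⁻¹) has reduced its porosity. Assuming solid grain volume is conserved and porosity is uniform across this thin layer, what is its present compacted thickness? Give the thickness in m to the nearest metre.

67 m

Working in km (1 km = 1000 m; β in km⁻¹ = β in m⁻¹ × 1000):
Porosity at 3.1 km: phi = 0.62·exp(−0.439×3.1) = 0.1590
Solid-volume conservation: h(1−phi) = h₀(1−phi₀) ⇒ h = h₀·(1−phi₀)/(1−phi)
h = 0.149 × (1 − 0.62)/(1 − 0.1590) = 0.149 × 0.4518 = 0.0673 km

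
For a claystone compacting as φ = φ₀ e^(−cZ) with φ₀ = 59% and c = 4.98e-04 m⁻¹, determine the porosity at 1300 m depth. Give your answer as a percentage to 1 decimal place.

30.9%

Working in km (1 km = 1000 m; c in km⁻¹ = c in m⁻¹ × 1000):
φ = φ₀·exp(−c·Z) = 0.59 × exp(−0.498 × 1.3) = 0.59 × exp(−0.6474)
  = 0.59 × 0.5234 = 0.3088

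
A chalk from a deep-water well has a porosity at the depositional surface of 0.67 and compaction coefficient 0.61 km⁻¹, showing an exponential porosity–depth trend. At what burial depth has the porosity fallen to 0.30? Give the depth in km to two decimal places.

Invert Athy's law: Z = ln(phi₀/phi) / k
Z = ln(0.67/0.3) / 0.61 = ln(2.233) / 0.61 = 0.8035 / 0.61 = 1.317 km

1.32 km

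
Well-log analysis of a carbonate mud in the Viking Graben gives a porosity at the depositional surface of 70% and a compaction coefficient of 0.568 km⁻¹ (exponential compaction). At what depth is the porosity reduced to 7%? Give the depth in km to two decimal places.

Invert Athy's law: Z = ln(φ₀/φ) / k
Z = ln(0.7/0.07) / 0.568 = ln(10) / 0.568 = 2.3026 / 0.568 = 4.054 km

4.05 km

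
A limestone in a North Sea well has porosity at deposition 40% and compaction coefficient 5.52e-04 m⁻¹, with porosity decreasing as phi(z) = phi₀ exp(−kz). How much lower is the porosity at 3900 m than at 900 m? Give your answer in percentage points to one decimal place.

Working in km (1 km = 1000 m; k in km⁻¹ = k in m⁻¹ × 1000):
phi(0.9) = 0.4·e^(−0.552×0.9) = 0.2434
phi(3.9) = 0.4·e^(−0.552×3.9) = 0.0465
Δphi = 0.2434 − 0.0465 = 0.1969

19.7 percentage points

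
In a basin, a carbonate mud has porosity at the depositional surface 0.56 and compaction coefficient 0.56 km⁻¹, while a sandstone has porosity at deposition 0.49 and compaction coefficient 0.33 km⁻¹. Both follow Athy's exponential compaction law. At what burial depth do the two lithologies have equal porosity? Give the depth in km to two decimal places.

0.58 km

Set n₀ₐ e^(−cₐz) = n₀ᵦ e^(−cᵦz) ⇒ ln(n₀ₐ/n₀ᵦ) = (cₐ − cᵦ)·z
z = ln(0.56/0.49) / (0.56 − 0.33) = 0.1335 / 0.23 = 0.581 km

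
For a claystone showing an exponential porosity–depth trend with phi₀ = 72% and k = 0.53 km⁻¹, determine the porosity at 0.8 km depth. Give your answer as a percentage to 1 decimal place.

phi = phi₀·exp(−k·Z) = 0.72 × exp(−0.53 × 0.8) = 0.72 × exp(−0.424)
  = 0.72 × 0.6544 = 0.4712

47.1%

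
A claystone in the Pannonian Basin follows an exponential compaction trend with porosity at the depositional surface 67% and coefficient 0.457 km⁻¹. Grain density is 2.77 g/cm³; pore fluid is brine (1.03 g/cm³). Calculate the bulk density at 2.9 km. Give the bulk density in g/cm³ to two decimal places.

2.46 g/cm³

Porosity at depth: φ = 0.67·exp(−0.457×2.9) = 0.67×0.2657 = 0.1780
Bulk density: ρ_b = (1−φ)ρ_g + φ·ρ_f = 0.8220×2.77 + 0.1780×1.03
       = 2.277 + 0.183 = 2.460 g/cm³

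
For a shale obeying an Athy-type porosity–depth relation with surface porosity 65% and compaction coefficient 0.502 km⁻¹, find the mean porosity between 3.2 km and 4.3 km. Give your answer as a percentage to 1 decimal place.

⟨n⟩ = (1/(Z₂−Z₁)) ∫ n₀ e^(−βZ) dZ = n₀·(e^(−β·Z₁) − e^(−β·Z₂)) / (β·(Z₂−Z₁))
e^(−0.502×3.2) = 0.2006; e^(−0.502×4.3) = 0.1155
⟨n⟩ = 0.65 × (0.2006 − 0.1155) / (0.502 × 1.1) = 0.65 × 0.1542 = 0.1002

10.0%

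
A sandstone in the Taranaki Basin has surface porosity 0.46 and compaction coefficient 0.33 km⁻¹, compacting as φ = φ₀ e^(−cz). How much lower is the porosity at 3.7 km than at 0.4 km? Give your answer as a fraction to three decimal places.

0.267

φ(0.4) = 0.46·e^(−0.33×0.4) = 0.4031
φ(3.7) = 0.46·e^(−0.33×3.7) = 0.1357
Δφ = 0.4031 − 0.1357 = 0.2674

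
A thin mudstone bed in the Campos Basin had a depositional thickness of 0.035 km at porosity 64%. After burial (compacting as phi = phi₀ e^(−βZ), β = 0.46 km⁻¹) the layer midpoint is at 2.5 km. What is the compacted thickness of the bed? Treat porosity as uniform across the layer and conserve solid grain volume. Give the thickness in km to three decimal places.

0.016 km

Porosity at 2.5 km: phi = 0.64·exp(−0.46×2.5) = 0.2026
Solid-volume conservation: h(1−phi) = h₀(1−phi₀) ⇒ h = h₀·(1−phi₀)/(1−phi)
h = 0.035 × (1 − 0.64)/(1 − 0.2026) = 0.035 × 0.4515 = 0.0158 km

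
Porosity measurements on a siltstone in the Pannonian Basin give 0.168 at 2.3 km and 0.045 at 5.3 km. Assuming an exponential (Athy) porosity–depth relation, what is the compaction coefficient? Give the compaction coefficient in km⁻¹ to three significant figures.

Athy: φ(z) = φ₀ e^(−βz) ⇒ φ₁/φ₂ = e^{β(z₂−z₁)} ⇒ β = ln(φ₁/φ₂)/(z₂−z₁)
β = ln(0.168/0.045) / (5.3 − 2.3) = ln(3.733) / 3 = 1.3173 / 3 = 0.4391 km⁻¹

0.439 km⁻¹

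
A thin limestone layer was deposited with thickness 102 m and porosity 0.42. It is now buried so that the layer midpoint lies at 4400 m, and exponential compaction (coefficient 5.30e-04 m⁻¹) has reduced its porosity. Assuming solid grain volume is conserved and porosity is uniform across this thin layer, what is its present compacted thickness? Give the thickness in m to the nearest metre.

62 m

Working in km (1 km = 1000 m; c in km⁻¹ = c in m⁻¹ × 1000):
Porosity at 4.4 km: φ = 0.42·exp(−0.53×4.4) = 0.0408
Solid-volume conservation: h(1−φ) = h₀(1−φ₀) ⇒ h = h₀·(1−φ₀)/(1−φ)
h = 0.102 × (1 − 0.42)/(1 − 0.0408) = 0.102 × 0.6047 = 0.0617 km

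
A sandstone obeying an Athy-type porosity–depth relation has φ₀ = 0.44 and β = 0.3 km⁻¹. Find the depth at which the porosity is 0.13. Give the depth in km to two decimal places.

4.06 km

Invert Athy's law: Z = ln(φ₀/φ) / β
Z = ln(0.44/0.13) / 0.3 = ln(3.385) / 0.3 = 1.2192 / 0.3 = 4.064 km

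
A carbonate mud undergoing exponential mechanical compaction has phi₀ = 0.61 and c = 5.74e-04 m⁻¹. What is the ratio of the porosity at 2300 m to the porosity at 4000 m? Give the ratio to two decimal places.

Working in km (1 km = 1000 m; c in km⁻¹ = c in m⁻¹ × 1000):
phi(z₁)/phi(z₂) = e^(−c·z₁)/e^(−c·z₂) = e^{c(z₂−z₁)}
= exp(0.574 × 1.7) = exp(0.9758) = 2.6533

2.65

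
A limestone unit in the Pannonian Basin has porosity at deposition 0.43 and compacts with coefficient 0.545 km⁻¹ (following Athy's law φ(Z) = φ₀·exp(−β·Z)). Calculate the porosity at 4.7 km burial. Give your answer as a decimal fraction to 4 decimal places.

φ = φ₀·exp(−β·Z) = 0.43 × exp(−0.545 × 4.7) = 0.43 × exp(−2.562)
  = 0.43 × 0.0772 = 0.0332

0.0332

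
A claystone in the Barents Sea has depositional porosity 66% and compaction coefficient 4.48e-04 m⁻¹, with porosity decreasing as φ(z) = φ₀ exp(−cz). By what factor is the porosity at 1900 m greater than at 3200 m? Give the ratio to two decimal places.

1.79

Working in km (1 km = 1000 m; c in km⁻¹ = c in m⁻¹ × 1000):
φ(z₁)/φ(z₂) = e^(−c·z₁)/e^(−c·z₂) = e^{c(z₂−z₁)}
= exp(0.448 × 1.3) = exp(0.5824) = 1.7903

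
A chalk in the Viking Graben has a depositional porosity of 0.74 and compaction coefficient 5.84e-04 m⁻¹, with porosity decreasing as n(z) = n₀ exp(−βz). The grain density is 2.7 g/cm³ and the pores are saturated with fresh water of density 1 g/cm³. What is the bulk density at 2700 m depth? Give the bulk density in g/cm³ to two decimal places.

2.44 g/cm³

Working in km (1 km = 1000 m; β in km⁻¹ = β in m⁻¹ × 1000):
Porosity at depth: n = 0.74·exp(−0.584×2.7) = 0.74×0.2066 = 0.1529
Bulk density: ρ_b = (1−n)ρ_g + n·ρ_f = 0.8471×2.7 + 0.1529×1
       = 2.287 + 0.153 = 2.440 g/cm³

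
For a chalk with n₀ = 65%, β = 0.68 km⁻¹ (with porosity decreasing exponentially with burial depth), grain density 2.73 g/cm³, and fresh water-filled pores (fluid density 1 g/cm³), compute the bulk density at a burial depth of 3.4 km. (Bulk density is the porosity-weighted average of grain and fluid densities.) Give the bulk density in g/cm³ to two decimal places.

Porosity at depth: n = 0.65·exp(−0.68×3.4) = 0.65×0.0991 = 0.0644
Bulk density: ρ_b = (1−n)ρ_g + n·ρ_f = 0.9356×2.73 + 0.0644×1
       = 2.554 + 0.064 = 2.619 g/cm³

2.62 g/cm³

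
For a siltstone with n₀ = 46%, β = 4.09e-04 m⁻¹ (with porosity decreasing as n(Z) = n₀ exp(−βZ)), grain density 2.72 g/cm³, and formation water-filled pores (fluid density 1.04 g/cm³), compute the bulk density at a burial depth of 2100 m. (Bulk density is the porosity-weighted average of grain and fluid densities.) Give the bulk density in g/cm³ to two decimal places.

2.39 g/cm³

Working in km (1 km = 1000 m; β in km⁻¹ = β in m⁻¹ × 1000):
Porosity at depth: n = 0.46·exp(−0.409×2.1) = 0.46×0.4236 = 0.1949
Bulk density: ρ_b = (1−n)ρ_g + n·ρ_f = 0.8051×2.72 + 0.1949×1.04
       = 2.190 + 0.203 = 2.393 g/cm³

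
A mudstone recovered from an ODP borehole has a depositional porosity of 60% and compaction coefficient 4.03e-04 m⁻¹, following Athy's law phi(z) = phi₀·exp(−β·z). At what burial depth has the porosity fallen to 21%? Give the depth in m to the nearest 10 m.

2610 m

Working in km (1 km = 1000 m; β in km⁻¹ = β in m⁻¹ × 1000):
Invert Athy's law: z = ln(phi₀/phi) / β
z = ln(0.6/0.21) / 0.403 = ln(2.857) / 0.403 = 1.0498 / 0.403 = 2.605 km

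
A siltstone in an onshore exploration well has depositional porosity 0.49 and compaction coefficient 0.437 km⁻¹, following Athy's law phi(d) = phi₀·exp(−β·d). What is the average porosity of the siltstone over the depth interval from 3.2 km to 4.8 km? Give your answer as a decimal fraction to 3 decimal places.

0.087

⟨phi⟩ = (1/(d₂−d₁)) ∫ phi₀ e^(−βd) dd = phi₀·(e^(−β·d₁) − e^(−β·d₂)) / (β·(d₂−d₁))
e^(−0.437×3.2) = 0.2470; e^(−0.437×4.8) = 0.1228
⟨phi⟩ = 0.49 × (0.2470 − 0.1228) / (0.437 × 1.6) = 0.49 × 0.1777 = 0.0871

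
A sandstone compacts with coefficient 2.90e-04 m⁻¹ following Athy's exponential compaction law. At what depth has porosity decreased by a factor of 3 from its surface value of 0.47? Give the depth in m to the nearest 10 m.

Working in km (1 km = 1000 m; c in km⁻¹ = c in m⁻¹ × 1000):
phi/phi₀ = 1/3 ⇒ exp(−c·Z) = 1/3 ⇒ Z = ln(3) / c
Z = 1.0986 / 0.29 = 3.788 km

3790 m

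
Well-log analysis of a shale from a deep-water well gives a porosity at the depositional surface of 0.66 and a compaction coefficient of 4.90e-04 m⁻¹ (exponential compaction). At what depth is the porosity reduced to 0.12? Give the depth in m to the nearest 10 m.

3480 m

Working in km (1 km = 1000 m; k in km⁻¹ = k in m⁻¹ × 1000):
Invert Athy's law: z = ln(phi₀/phi) / k
z = ln(0.66/0.12) / 0.49 = ln(5.5) / 0.49 = 1.7047 / 0.49 = 3.479 km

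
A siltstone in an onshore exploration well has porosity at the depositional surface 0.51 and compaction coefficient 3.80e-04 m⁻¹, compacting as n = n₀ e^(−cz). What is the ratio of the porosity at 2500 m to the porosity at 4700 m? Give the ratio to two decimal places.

2.31

Working in km (1 km = 1000 m; c in km⁻¹ = c in m⁻¹ × 1000):
n(z₁)/n(z₂) = e^(−c·z₁)/e^(−c·z₂) = e^{c(z₂−z₁)}
= exp(0.38 × 2.2) = exp(0.836) = 2.3071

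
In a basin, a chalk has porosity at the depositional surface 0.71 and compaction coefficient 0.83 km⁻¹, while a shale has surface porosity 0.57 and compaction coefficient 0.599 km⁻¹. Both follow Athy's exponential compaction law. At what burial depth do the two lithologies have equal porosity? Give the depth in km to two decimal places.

0.95 km

Set φ₀ₐ e^(−βₐz) = φ₀ᵦ e^(−βᵦz) ⇒ ln(φ₀ₐ/φ₀ᵦ) = (βₐ − βᵦ)·z
z = ln(0.71/0.57) / (0.83 − 0.599) = 0.2196 / 0.231 = 0.951 km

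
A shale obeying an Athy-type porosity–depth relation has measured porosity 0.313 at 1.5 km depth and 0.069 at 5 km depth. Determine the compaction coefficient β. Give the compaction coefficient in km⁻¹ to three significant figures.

Athy: phi(z) = phi₀ e^(−βz) ⇒ phi₁/phi₂ = e^{β(z₂−z₁)} ⇒ β = ln(phi₁/phi₂)/(z₂−z₁)
β = ln(0.313/0.069) / (5 − 1.5) = ln(4.536) / 3.5 = 1.5121 / 3.5 = 0.432 km⁻¹

0.432 km⁻¹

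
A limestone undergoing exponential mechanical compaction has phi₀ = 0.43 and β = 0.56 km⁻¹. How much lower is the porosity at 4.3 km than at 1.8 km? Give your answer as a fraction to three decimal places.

phi(1.8) = 0.43·e^(−0.56×1.8) = 0.1569
phi(4.3) = 0.43·e^(−0.56×4.3) = 0.0387
Δphi = 0.1569 − 0.0387 = 0.1182

0.118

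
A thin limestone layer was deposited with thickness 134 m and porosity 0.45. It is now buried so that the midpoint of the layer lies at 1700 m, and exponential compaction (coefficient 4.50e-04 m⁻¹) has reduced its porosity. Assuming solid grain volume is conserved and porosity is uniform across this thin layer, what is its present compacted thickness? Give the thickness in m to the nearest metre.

93 m

Working in km (1 km = 1000 m; k in km⁻¹ = k in m⁻¹ × 1000):
Porosity at 1.7 km: phi = 0.45·exp(−0.45×1.7) = 0.2094
Solid-volume conservation: h(1−phi) = h₀(1−phi₀) ⇒ h = h₀·(1−phi₀)/(1−phi)
h = 0.134 × (1 − 0.45)/(1 − 0.2094) = 0.134 × 0.6957 = 0.0932 km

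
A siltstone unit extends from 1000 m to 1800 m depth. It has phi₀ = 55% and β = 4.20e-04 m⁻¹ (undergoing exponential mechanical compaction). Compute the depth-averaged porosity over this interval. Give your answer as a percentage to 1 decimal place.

Working in km (1 km = 1000 m; β in km⁻¹ = β in m⁻¹ × 1000):
⟨phi⟩ = (1/(d₂−d₁)) ∫ phi₀ e^(−βd) dd = phi₀·(e^(−β·d₁) − e^(−β·d₂)) / (β·(d₂−d₁))
e^(−0.42×1) = 0.6570; e^(−0.42×1.8) = 0.4695
⟨phi⟩ = 0.55 × (0.6570 − 0.4695) / (0.42 × 0.8) = 0.55 × 0.5581 = 0.3069

30.7%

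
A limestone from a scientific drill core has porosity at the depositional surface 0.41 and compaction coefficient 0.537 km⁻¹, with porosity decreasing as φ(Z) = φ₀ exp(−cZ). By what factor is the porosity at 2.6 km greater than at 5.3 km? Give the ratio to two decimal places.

φ(Z₁)/φ(Z₂) = e^(−c·Z₁)/e^(−c·Z₂) = e^{c(Z₂−Z₁)}
= exp(0.537 × 2.7) = exp(1.45) = 4.2627

4.26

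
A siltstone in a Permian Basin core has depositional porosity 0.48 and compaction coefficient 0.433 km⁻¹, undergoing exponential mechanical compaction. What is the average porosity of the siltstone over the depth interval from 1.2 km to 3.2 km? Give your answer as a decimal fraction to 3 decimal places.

0.191

⟨phi⟩ = (1/(z₂−z₁)) ∫ phi₀ e^(−kz) dz = phi₀·(e^(−k·z₁) − e^(−k·z₂)) / (k·(z₂−z₁))
e^(−0.433×1.2) = 0.5948; e^(−0.433×3.2) = 0.2502
⟨phi⟩ = 0.48 × (0.5948 − 0.2502) / (0.433 × 2) = 0.48 × 0.3979 = 0.1910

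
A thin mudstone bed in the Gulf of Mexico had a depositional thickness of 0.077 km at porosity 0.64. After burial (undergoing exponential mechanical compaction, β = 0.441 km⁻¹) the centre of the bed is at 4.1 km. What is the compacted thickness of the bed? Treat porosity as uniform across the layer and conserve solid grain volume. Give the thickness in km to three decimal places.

0.031 km

Porosity at 4.1 km: φ = 0.64·exp(−0.441×4.1) = 0.1049
Solid-volume conservation: h(1−φ) = h₀(1−φ₀) ⇒ h = h₀·(1−φ₀)/(1−φ)
h = 0.077 × (1 − 0.64)/(1 − 0.1049) = 0.077 × 0.4022 = 0.0310 km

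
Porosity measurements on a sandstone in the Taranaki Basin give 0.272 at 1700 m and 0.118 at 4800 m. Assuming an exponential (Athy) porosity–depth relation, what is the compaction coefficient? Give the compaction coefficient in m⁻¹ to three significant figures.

0.000269 m⁻¹

Working in km (1 km = 1000 m; β in km⁻¹ = β in m⁻¹ × 1000):
Athy: n(Z) = n₀ e^(−βZ) ⇒ n₁/n₂ = e^{β(Z₂−Z₁)} ⇒ β = ln(n₁/n₂)/(Z₂−Z₁)
β = ln(0.272/0.118) / (4.8 − 1.7) = ln(2.305) / 3.1 = 0.8351 / 3.1 = 0.2694 km⁻¹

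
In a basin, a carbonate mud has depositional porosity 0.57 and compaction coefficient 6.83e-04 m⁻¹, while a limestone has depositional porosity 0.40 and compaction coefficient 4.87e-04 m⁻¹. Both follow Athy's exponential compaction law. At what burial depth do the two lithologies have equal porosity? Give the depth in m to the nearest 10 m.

Working in km (1 km = 1000 m; k in km⁻¹ = k in m⁻¹ × 1000):
Set φ₀ₐ e^(−kₐZ) = φ₀ᵦ e^(−kᵦZ) ⇒ ln(φ₀ₐ/φ₀ᵦ) = (kₐ − kᵦ)·Z
Z = ln(0.57/0.4) / (0.683 − 0.487) = 0.3542 / 0.196 = 1.807 km

1810 m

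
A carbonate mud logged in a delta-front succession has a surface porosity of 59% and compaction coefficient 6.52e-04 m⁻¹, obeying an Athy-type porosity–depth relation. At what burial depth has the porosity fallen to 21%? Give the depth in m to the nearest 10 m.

1580 m

Working in km (1 km = 1000 m; k in km⁻¹ = k in m⁻¹ × 1000):
Invert Athy's law: Z = ln(φ₀/φ) / k
Z = ln(0.59/0.21) / 0.652 = ln(2.81) / 0.652 = 1.0330 / 0.652 = 1.584 km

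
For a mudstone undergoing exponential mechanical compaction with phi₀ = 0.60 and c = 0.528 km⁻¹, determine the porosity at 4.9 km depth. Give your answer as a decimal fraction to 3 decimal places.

0.045

phi = phi₀·exp(−c·Z) = 0.6 × exp(−0.528 × 4.9) = 0.6 × exp(−2.587)
  = 0.6 × 0.0752 = 0.0451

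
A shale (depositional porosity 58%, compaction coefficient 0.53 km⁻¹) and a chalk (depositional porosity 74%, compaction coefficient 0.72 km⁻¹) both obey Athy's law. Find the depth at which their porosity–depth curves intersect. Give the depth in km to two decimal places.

Set n₀ₐ e^(−kₐd) = n₀ᵦ e^(−kᵦd) ⇒ ln(n₀ₐ/n₀ᵦ) = (kₐ − kᵦ)·d
d = ln(0.58/0.74) / (0.53 − 0.72) = -0.2436 / -0.19 = 1.282 km

1.28 km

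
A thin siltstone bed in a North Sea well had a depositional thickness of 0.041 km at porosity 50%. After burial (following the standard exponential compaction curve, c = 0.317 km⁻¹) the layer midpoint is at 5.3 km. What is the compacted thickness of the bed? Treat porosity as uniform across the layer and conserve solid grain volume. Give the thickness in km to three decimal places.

0.023 km

Porosity at 5.3 km: n = 0.5·exp(−0.317×5.3) = 0.0932
Solid-volume conservation: h(1−n) = h₀(1−n₀) ⇒ h = h₀·(1−n₀)/(1−n)
h = 0.041 × (1 − 0.5)/(1 − 0.0932) = 0.041 × 0.5514 = 0.0226 km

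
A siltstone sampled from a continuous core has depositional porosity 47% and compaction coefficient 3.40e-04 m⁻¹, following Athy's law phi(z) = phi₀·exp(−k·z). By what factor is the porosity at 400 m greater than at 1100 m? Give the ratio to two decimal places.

1.27

Working in km (1 km = 1000 m; k in km⁻¹ = k in m⁻¹ × 1000):
phi(z₁)/phi(z₂) = e^(−k·z₁)/e^(−k·z₂) = e^{k(z₂−z₁)}
= exp(0.34 × 0.7) = exp(0.238) = 1.2687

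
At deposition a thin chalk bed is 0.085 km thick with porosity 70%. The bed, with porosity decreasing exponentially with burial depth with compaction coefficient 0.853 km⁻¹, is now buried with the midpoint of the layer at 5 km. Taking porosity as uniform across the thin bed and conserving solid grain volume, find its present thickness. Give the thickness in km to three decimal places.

0.026 km

Porosity at 5 km: phi = 0.7·exp(−0.853×5) = 0.0098
Solid-volume conservation: h(1−phi) = h₀(1−phi₀) ⇒ h = h₀·(1−phi₀)/(1−phi)
h = 0.085 × (1 − 0.7)/(1 − 0.0098) = 0.085 × 0.3030 = 0.0258 km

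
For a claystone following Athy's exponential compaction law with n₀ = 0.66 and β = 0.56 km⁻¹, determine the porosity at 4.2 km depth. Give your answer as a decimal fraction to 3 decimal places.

n = n₀·exp(−β·d) = 0.66 × exp(−0.56 × 4.2) = 0.66 × exp(−2.352)
  = 0.66 × 0.0952 = 0.0628

0.063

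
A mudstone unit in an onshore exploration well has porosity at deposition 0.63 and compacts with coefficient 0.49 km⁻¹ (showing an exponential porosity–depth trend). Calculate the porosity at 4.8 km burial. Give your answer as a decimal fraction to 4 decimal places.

φ = φ₀·exp(−k·z) = 0.63 × exp(−0.49 × 4.8) = 0.63 × exp(−2.352)
  = 0.63 × 0.0952 = 0.0600

0.0600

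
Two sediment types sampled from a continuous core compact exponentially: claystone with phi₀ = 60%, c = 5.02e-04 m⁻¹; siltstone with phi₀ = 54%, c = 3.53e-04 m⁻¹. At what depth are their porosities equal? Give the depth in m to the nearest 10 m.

710 m

Working in km (1 km = 1000 m; c in km⁻¹ = c in m⁻¹ × 1000):
Set phi₀ₐ e^(−cₐz) = phi₀ᵦ e^(−cᵦz) ⇒ ln(phi₀ₐ/phi₀ᵦ) = (cₐ − cᵦ)·z
z = ln(0.6/0.54) / (0.502 − 0.353) = 0.1054 / 0.149 = 0.707 km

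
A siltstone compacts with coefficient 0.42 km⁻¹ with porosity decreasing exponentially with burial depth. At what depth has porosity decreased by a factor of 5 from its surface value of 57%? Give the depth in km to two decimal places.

φ/φ₀ = 1/5 ⇒ exp(−β·Z) = 1/5 ⇒ Z = ln(5) / β
Z = 1.6094 / 0.42 = 3.832 km

3.83 km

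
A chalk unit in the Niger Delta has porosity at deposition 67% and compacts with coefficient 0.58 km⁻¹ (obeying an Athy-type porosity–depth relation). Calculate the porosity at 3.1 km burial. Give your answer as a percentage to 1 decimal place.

φ = φ₀·exp(−c·z) = 0.67 × exp(−0.58 × 3.1) = 0.67 × exp(−1.798)
  = 0.67 × 0.1656 = 0.1110

11.1%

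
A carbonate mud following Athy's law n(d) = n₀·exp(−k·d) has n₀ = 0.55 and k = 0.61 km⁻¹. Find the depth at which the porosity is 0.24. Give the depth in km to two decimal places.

Invert Athy's law: d = ln(n₀/n) / k
d = ln(0.55/0.24) / 0.61 = ln(2.292) / 0.61 = 0.8293 / 0.61 = 1.359 km

1.36 km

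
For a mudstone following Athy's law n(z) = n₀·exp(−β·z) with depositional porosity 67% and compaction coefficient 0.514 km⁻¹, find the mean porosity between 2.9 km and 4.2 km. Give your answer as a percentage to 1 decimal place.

11.0%

⟨n⟩ = (1/(z₂−z₁)) ∫ n₀ e^(−βz) dz = n₀·(e^(−β·z₁) − e^(−β·z₂)) / (β·(z₂−z₁))
e^(−0.514×2.9) = 0.2252; e^(−0.514×4.2) = 0.1155
⟨n⟩ = 0.67 × (0.2252 − 0.1155) / (0.514 × 1.3) = 0.67 × 0.1643 = 0.1101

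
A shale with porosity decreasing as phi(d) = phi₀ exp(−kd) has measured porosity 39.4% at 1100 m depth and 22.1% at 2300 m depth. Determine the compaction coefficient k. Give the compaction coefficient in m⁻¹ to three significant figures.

0.000482 m⁻¹

Working in km (1 km = 1000 m; k in km⁻¹ = k in m⁻¹ × 1000):
Athy: phi(d) = phi₀ e^(−kd) ⇒ phi₁/phi₂ = e^{k(d₂−d₁)} ⇒ k = ln(phi₁/phi₂)/(d₂−d₁)
k = ln(0.394/0.221) / (2.3 − 1.1) = ln(1.783) / 1.2 = 0.5782 / 1.2 = 0.4818 km⁻¹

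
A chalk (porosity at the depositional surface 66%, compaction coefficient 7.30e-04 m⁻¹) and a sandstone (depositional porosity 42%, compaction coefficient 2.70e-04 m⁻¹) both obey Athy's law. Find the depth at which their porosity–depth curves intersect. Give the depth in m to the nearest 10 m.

980 m

Working in km (1 km = 1000 m; c in km⁻¹ = c in m⁻¹ × 1000):
Set φ₀ₐ e^(−cₐd) = φ₀ᵦ e^(−cᵦd) ⇒ ln(φ₀ₐ/φ₀ᵦ) = (cₐ − cᵦ)·d
d = ln(0.66/0.42) / (0.73 − 0.27) = 0.4520 / 0.46 = 0.983 km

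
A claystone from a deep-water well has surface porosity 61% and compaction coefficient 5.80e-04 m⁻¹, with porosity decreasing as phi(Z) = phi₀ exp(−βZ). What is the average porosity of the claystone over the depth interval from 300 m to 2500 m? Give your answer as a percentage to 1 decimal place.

Working in km (1 km = 1000 m; β in km⁻¹ = β in m⁻¹ × 1000):
⟨phi⟩ = (1/(Z₂−Z₁)) ∫ phi₀ e^(−βZ) dZ = phi₀·(e^(−β·Z₁) − e^(−β·Z₂)) / (β·(Z₂−Z₁))
e^(−0.58×0.3) = 0.8403; e^(−0.58×2.5) = 0.2346
⟨phi⟩ = 0.61 × (0.8403 − 0.2346) / (0.58 × 2.2) = 0.61 × 0.4747 = 0.2896

29.0%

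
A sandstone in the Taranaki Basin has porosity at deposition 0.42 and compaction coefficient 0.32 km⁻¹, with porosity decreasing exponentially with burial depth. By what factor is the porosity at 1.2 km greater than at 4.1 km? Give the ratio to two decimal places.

phi(Z₁)/phi(Z₂) = e^(−β·Z₁)/e^(−β·Z₂) = e^{β(Z₂−Z₁)}
= exp(0.32 × 2.9) = exp(0.928) = 2.5294

2.53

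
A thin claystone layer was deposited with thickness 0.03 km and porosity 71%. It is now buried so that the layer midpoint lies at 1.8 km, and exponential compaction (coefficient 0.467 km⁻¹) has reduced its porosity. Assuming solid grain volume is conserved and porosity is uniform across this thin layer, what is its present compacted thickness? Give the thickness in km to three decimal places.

0.013 km

Porosity at 1.8 km: n = 0.71·exp(−0.467×1.8) = 0.3063
Solid-volume conservation: h(1−n) = h₀(1−n₀) ⇒ h = h₀·(1−n₀)/(1−n)
h = 0.03 × (1 − 0.71)/(1 − 0.3063) = 0.03 × 0.4181 = 0.0125 km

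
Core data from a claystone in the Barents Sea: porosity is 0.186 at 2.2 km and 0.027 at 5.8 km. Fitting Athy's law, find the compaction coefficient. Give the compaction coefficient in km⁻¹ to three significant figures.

0.536 km⁻¹

Athy: n(d) = n₀ e^(−βd) ⇒ n₁/n₂ = e^{β(d₂−d₁)} ⇒ β = ln(n₁/n₂)/(d₂−d₁)
β = ln(0.186/0.027) / (5.8 − 2.2) = ln(6.889) / 3.6 = 1.9299 / 3.6 = 0.5361 km⁻¹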